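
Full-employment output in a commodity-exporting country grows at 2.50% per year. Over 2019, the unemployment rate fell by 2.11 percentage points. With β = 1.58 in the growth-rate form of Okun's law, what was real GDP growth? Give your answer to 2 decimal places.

5.83%

Growth-rate Okun's law: g_Y = g_Y* - β × Δu.
g_Y = 2.50 - 1.58 × (-2.11) = 2.5 + 3.3338 = 5.8338%, i.e. 5.83% to 2 d.p.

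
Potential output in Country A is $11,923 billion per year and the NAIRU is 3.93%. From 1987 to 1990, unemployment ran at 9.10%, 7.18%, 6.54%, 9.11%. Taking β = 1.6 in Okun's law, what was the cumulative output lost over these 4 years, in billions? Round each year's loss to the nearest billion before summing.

Year 1987: gap = -1.6 × (9.1 - 3.93) = -8.272%, loss ≈ 11923 × 8.272/100 ≈ 986.
Year 1988: gap = -1.6 × (7.18 - 3.93) = -5.2%, loss ≈ 11923 × 5.2/100 ≈ 620.
Year 1989: gap = -1.6 × (6.54 - 3.93) = -4.176%, loss ≈ 11923 × 4.176/100 ≈ 498.
Year 1990: gap = -1.6 × (9.11 - 3.93) = -8.288%, loss ≈ 11923 × 8.288/100 ≈ 988.
Total lost output = 986 + 620 + 498 + 988 = 3092 billion.

$3,092 billion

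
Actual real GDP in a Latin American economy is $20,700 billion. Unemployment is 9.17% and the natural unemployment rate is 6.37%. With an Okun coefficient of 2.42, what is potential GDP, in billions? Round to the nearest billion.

Unemployment gap = 9.17 - 6.37 = 2.8 points, so output gap = -2.42 × 2.8 = -6.776%.
Since Y = Y* × (1 + gap/100), Y* = 20700/0.93224 ≈ 22205 billion.

$22,205 billion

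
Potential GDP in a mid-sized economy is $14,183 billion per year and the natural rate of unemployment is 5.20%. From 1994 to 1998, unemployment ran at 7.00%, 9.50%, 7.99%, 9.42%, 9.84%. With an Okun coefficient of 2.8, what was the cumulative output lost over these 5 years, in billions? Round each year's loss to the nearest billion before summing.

Year 1994: gap = -2.8 × (7 - 5.2) = -5.04%, loss ≈ 14183 × 5.04/100 ≈ 715.
Year 1995: gap = -2.8 × (9.5 - 5.2) = -12.04%, loss ≈ 14183 × 12.04/100 ≈ 1708.
Year 1996: gap = -2.8 × (7.99 - 5.2) = -7.812%, loss ≈ 14183 × 7.812/100 ≈ 1108.
Year 1997: gap = -2.8 × (9.42 - 5.2) = -11.816%, loss ≈ 14183 × 11.816/100 ≈ 1676.
Year 1998: gap = -2.8 × (9.84 - 5.2) = -12.992%, loss ≈ 14183 × 12.992/100 ≈ 1843.
Total lost output = 715 + 1708 + 1108 + 1676 + 1843 = 7050 billion.

$7,050 billion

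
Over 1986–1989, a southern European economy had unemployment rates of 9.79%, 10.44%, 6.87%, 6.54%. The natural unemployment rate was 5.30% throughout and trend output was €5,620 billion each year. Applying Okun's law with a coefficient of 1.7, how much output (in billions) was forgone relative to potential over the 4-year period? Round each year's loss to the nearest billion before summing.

Year 1986: gap = -1.7 × (9.79 - 5.3) = -7.633%, loss ≈ 5620 × 7.633/100 ≈ 429.
Year 1987: gap = -1.7 × (10.44 - 5.3) = -8.738%, loss ≈ 5620 × 8.738/100 ≈ 491.
Year 1988: gap = -1.7 × (6.87 - 5.3) = -2.669%, loss ≈ 5620 × 2.669/100 ≈ 150.
Year 1989: gap = -1.7 × (6.54 - 5.3) = -2.108%, loss ≈ 5620 × 2.108/100 ≈ 118.
Total lost output = 429 + 491 + 150 + 118 = 1188 billion.

€1,188 billion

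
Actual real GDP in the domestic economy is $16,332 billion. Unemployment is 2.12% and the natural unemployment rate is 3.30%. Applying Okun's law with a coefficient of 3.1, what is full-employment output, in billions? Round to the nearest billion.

Unemployment gap = 2.12 - 3.3 = -1.18 points, so output gap = -3.1 × (-1.18) = 3.658%.
Since Y = Y* × (1 + gap/100), Y* = 16332/1.03658 ≈ 15756 billion.

$15,756 billion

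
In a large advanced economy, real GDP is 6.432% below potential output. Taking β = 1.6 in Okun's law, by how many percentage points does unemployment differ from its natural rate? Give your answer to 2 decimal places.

4.02 percentage points

Okun's law: output gap = -β × (u - u*), so u - u* = -(output gap)/β.
u - u* = -(-6.432)/1.6 = 4.02 percentage points.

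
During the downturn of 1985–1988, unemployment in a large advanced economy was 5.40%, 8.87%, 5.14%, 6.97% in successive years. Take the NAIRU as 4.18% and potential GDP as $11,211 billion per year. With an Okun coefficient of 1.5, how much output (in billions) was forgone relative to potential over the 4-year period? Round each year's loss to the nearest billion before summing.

$1,624 billion

Year 1985: gap = -1.5 × (5.4 - 4.18) = -1.83%, loss ≈ 11211 × 1.83/100 ≈ 205.
Year 1986: gap = -1.5 × (8.87 - 4.18) = -7.035%, loss ≈ 11211 × 7.035/100 ≈ 789.
Year 1987: gap = -1.5 × (5.14 - 4.18) = -1.44%, loss ≈ 11211 × 1.44/100 ≈ 161.
Year 1988: gap = -1.5 × (6.97 - 4.18) = -4.185%, loss ≈ 11211 × 4.185/100 ≈ 469.
Total lost output = 205 + 789 + 161 + 469 = 1624 billion.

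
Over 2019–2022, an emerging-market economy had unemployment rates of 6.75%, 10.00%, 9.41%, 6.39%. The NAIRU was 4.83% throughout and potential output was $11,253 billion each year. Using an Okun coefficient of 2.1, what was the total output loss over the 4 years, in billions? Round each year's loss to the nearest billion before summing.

Year 2019: gap = -2.1 × (6.75 - 4.83) = -4.032%, loss ≈ 11253 × 4.032/100 ≈ 454.
Year 2020: gap = -2.1 × (10 - 4.83) = -10.857%, loss ≈ 11253 × 10.857/100 ≈ 1222.
Year 2021: gap = -2.1 × (9.41 - 4.83) = -9.618%, loss ≈ 11253 × 9.618/100 ≈ 1082.
Year 2022: gap = -2.1 × (6.39 - 4.83) = -3.276%, loss ≈ 11253 × 3.276/100 ≈ 369.
Total lost output = 454 + 1222 + 1082 + 369 = 3127 billion.

$3,127 billion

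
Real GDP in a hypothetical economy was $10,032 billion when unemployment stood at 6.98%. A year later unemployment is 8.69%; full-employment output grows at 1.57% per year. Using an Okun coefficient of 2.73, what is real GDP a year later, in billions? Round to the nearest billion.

Δu = 8.69 - 6.98 = 1.71 points.
Okun's law (growth form): g_Y = g_Y* - β × Δu = 1.57 - 2.73 × (1.71) = 1.57 - 4.6683 = -3.0983%.
Real GDP in the next year = 10032 × (1 - 3.0983/100) = 10032 × 0.969017 ≈ 9721 billion.

$9,721 billion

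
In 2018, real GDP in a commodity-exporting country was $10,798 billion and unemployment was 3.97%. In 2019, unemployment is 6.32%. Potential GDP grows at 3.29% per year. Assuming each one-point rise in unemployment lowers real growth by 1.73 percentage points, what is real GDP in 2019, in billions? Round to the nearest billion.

$10,714 billion

Δu = 6.32 - 3.97 = 2.35 points.
Okun's law (growth form): g_Y = g_Y* - β × Δu = 3.29 - 1.73 × (2.35) = 3.29 - 4.0655 = -0.7755%.
Real GDP in the next year = 10798 × (1 - 0.7755/100) = 10798 × 0.992245 ≈ 10714 billion.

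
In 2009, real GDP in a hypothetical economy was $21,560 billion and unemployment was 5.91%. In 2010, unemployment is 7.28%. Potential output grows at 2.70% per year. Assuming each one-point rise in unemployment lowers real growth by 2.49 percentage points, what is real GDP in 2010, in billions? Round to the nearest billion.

$21,407 billion

Δu = 7.28 - 5.91 = 1.37 points.
Okun's law (growth form): g_Y = g_Y* - β × Δu = 2.70 - 2.49 × (1.37) = 2.7 - 3.4113 = -0.7113%.
Real GDP in the next year = 21560 × (1 - 0.7113/100) = 21560 × 0.992887 ≈ 21407 billion.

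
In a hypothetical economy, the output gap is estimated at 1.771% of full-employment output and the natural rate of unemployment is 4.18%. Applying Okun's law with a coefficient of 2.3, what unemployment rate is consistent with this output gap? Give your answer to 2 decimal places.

3.41%

From Okun's law, u - u* = -(output gap)/β = -(1.771)/2.3 = -0.77 points.
So u = 4.18 - 0.77 = 3.41%.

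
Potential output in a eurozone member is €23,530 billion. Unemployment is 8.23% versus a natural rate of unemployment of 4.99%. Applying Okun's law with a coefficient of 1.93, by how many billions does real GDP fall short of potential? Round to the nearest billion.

Output gap = -1.93 × (8.23 - 4.99) = -1.93 × 3.24 = -6.2532%.
Actual GDP ≈ 23530 × 0.937468 ≈ 22059 billion, so the shortfall is 23530 - 22059 = 1471 billion.

€1,471 billion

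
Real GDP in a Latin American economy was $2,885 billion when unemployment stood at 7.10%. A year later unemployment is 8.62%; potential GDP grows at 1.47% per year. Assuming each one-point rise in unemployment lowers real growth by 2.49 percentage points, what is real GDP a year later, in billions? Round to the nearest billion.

Δu = 8.62 - 7.1 = 1.52 points.
Okun's law (growth form): g_Y = g_Y* - β × Δu = 1.47 - 2.49 × (1.52) = 1.47 - 3.7848 = -2.3148%.
Real GDP in the next year = 2885 × (1 - 2.3148/100) = 2885 × 0.976852 ≈ 2818 billion.

$2,818 billion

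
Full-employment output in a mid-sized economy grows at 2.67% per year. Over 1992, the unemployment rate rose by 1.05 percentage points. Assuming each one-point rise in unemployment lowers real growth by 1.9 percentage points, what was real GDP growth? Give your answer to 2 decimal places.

0.68%

Growth-rate Okun's law: g_Y = g_Y* - β × Δu.
g_Y = 2.67 - 1.9 × (1.05) = 2.67 - 1.995 = 0.675%, i.e. 0.68% to 2 d.p.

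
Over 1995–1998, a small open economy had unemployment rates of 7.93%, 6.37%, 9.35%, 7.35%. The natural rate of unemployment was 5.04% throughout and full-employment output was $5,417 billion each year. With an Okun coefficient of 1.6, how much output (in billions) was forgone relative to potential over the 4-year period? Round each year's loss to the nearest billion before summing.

$939 billion

Year 1995: gap = -1.6 × (7.93 - 5.04) = -4.624%, loss ≈ 5417 × 4.624/100 ≈ 250.
Year 1996: gap = -1.6 × (6.37 - 5.04) = -2.128%, loss ≈ 5417 × 2.128/100 ≈ 115.
Year 1997: gap = -1.6 × (9.35 - 5.04) = -6.896%, loss ≈ 5417 × 6.896/100 ≈ 374.
Year 1998: gap = -1.6 × (7.35 - 5.04) = -3.696%, loss ≈ 5417 × 3.696/100 ≈ 200.
Total lost output = 250 + 115 + 374 + 200 = 939 billion.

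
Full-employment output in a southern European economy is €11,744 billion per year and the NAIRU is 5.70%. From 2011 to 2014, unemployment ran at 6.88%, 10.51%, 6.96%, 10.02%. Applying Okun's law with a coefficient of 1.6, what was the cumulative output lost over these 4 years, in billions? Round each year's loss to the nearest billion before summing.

Year 2011: gap = -1.6 × (6.88 - 5.7) = -1.888%, loss ≈ 11744 × 1.888/100 ≈ 222.
Year 2012: gap = -1.6 × (10.51 - 5.7) = -7.696%, loss ≈ 11744 × 7.696/100 ≈ 904.
Year 2013: gap = -1.6 × (6.96 - 5.7) = -2.016%, loss ≈ 11744 × 2.016/100 ≈ 237.
Year 2014: gap = -1.6 × (10.02 - 5.7) = -6.912%, loss ≈ 11744 × 6.912/100 ≈ 812.
Total lost output = 222 + 904 + 237 + 812 = 2175 billion.

€2,175 billion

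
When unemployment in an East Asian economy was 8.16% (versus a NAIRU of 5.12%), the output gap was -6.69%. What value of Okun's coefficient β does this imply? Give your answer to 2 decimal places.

Okun's law: output gap = -β × (u - u*).
-6.69 = -β × (8.16 - 5.12) = -β × 3.04, so β = 6.69/3.04 = 2.20.

β ≈ 2.20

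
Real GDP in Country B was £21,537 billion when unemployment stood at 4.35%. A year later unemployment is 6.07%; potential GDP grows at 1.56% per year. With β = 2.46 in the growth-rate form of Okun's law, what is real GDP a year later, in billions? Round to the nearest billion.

£20,962 billion

Δu = 6.07 - 4.35 = 1.72 points.
Okun's law (growth form): g_Y = g_Y* - β × Δu = 1.56 - 2.46 × (1.72) = 1.56 - 4.2312 = -2.6712%.
Real GDP in the next year = 21537 × (1 - 2.6712/100) = 21537 × 0.973288 ≈ 20962 billion.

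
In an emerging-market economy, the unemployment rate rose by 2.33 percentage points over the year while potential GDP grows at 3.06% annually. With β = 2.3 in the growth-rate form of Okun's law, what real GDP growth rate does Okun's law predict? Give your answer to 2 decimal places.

Growth-rate Okun's law: g_Y = g_Y* - β × Δu.
g_Y = 3.06 - 2.3 × (2.33) = 3.06 - 5.359 = -2.299%, i.e. -2.30% to 2 d.p.

-2.30%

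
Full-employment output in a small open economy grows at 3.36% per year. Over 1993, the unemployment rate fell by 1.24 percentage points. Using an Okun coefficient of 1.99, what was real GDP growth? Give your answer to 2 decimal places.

5.83%

Growth-rate Okun's law: g_Y = g_Y* - β × Δu.
g_Y = 3.36 - 1.99 × (-1.24) = 3.36 + 2.4676 = 5.8276%, i.e. 5.83% to 2 d.p.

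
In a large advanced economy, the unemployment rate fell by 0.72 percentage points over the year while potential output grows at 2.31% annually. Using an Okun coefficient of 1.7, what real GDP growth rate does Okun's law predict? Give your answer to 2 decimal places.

3.53%

Growth-rate Okun's law: g_Y = g_Y* - β × Δu.
g_Y = 2.31 - 1.7 × (-0.72) = 2.31 + 1.224 = 3.534%, i.e. 3.53% to 2 d.p.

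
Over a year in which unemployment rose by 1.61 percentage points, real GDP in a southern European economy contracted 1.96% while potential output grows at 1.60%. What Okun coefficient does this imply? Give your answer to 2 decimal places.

Growth form: g_Y = g_Y* - β × Δu, so β = (g_Y* - g_Y)/Δu.
β = (1.6 + 1.96)/1.61 = 3.56/1.61 = 2.21.

β ≈ 2.21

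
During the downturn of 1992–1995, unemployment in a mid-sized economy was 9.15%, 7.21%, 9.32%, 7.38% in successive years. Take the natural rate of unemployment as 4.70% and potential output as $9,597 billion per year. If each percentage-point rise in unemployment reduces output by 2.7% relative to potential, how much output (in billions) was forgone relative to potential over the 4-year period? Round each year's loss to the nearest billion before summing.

Year 1992: gap = -2.7 × (9.15 - 4.7) = -12.015%, loss ≈ 9597 × 12.015/100 ≈ 1153.
Year 1993: gap = -2.7 × (7.21 - 4.7) = -6.777%, loss ≈ 9597 × 6.777/100 ≈ 650.
Year 1994: gap = -2.7 × (9.32 - 4.7) = -12.474%, loss ≈ 9597 × 12.474/100 ≈ 1197.
Year 1995: gap = -2.7 × (7.38 - 4.7) = -7.236%, loss ≈ 9597 × 7.236/100 ≈ 694.
Total lost output = 1153 + 650 + 1197 + 694 = 3694 billion.

$3,694 billion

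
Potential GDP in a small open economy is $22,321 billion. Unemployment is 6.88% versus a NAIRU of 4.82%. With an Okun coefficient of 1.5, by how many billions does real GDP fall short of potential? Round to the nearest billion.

Output gap = -1.5 × (6.88 - 4.82) = -1.5 × 2.06 = -3.09%.
Actual GDP ≈ 22321 × 0.9691 ≈ 21631 billion, so the shortfall is 22321 - 21631 = 690 billion.

$690 billion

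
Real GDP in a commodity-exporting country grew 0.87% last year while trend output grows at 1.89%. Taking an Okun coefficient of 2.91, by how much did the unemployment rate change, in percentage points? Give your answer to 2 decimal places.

0.35 percentage points

Growth-rate Okun's law: g_Y = g_Y* - β × Δu, so Δu = (g_Y* - g_Y)/β.
Δu = (1.89 - 0.87)/2.91 = 1.02/2.91 = 0.35 percentage points.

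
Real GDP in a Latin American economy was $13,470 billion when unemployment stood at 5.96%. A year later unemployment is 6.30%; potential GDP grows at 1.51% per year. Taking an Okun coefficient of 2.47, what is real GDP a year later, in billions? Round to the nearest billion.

$13,560 billion

Δu = 6.3 - 5.96 = 0.34 points.
Okun's law (growth form): g_Y = g_Y* - β × Δu = 1.51 - 2.47 × (0.34) = 1.51 - 0.8398 = 0.6702%.
Real GDP in the next year = 13470 × (1 + 0.6702/100) = 13470 × 1.006702 ≈ 13560 billion.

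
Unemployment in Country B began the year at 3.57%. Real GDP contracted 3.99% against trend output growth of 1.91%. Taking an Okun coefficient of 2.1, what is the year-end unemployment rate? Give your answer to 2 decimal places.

Growth-rate Okun's law: g_Y = g_Y* - β × Δu, so Δu = (g_Y* - g_Y)/β.
Δu = (1.91 + 3.99)/2.1 = 5.9/2.1 = 2.81 percentage points.
Year-end unemployment = 3.57 + 2.81 = 6.38%.

6.38%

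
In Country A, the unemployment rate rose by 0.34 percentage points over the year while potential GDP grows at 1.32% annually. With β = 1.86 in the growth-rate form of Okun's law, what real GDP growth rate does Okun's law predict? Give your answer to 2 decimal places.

0.69%

Growth-rate Okun's law: g_Y = g_Y* - β × Δu.
g_Y = 1.32 - 1.86 × (0.34) = 1.32 - 0.6324 = 0.6876%, i.e. 0.69% to 2 d.p.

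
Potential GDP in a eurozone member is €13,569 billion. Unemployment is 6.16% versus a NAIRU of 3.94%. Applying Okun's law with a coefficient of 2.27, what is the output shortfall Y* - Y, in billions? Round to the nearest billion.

€684 billion

Output gap = -2.27 × (6.16 - 3.94) = -2.27 × 2.22 = -5.0394%.
Actual GDP ≈ 13569 × 0.949606 ≈ 12885 billion, so the shortfall is 13569 - 12885 = 684 billion.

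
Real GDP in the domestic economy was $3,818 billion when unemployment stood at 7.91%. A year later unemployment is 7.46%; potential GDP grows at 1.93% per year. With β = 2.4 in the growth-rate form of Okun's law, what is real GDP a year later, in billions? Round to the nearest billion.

$3,933 billion

Δu = 7.46 - 7.91 = -0.45 points.
Okun's law (growth form): g_Y = g_Y* - β × Δu = 1.93 - 2.4 × (-0.45) = 1.93 + 1.08 = 3.01%.
Real GDP in the next year = 3818 × (1 + 3.01/100) = 3818 × 1.0301 ≈ 3933 billion.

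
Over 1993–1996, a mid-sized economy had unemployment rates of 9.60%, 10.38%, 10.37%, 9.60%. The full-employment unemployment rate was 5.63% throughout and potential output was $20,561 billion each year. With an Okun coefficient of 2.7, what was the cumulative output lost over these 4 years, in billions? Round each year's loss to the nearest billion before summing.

Year 1993: gap = -2.7 × (9.6 - 5.63) = -10.719%, loss ≈ 20561 × 10.719/100 ≈ 2204.
Year 1994: gap = -2.7 × (10.38 - 5.63) = -12.825%, loss ≈ 20561 × 12.825/100 ≈ 2637.
Year 1995: gap = -2.7 × (10.37 - 5.63) = -12.798%, loss ≈ 20561 × 12.798/100 ≈ 2631.
Year 1996: gap = -2.7 × (9.6 - 5.63) = -10.719%, loss ≈ 20561 × 10.719/100 ≈ 2204.
Total lost output = 2204 + 2637 + 2631 + 2204 = 9676 billion.

$9,676 billion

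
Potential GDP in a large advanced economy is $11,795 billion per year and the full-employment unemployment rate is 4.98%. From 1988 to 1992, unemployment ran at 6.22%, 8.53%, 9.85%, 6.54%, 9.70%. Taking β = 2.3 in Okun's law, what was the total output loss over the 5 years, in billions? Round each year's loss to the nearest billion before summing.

$4,323 billion

Year 1988: gap = -2.3 × (6.22 - 4.98) = -2.852%, loss ≈ 11795 × 2.852/100 ≈ 336.
Year 1989: gap = -2.3 × (8.53 - 4.98) = -8.165%, loss ≈ 11795 × 8.165/100 ≈ 963.
Year 1990: gap = -2.3 × (9.85 - 4.98) = -11.201%, loss ≈ 11795 × 11.201/100 ≈ 1321.
Year 1991: gap = -2.3 × (6.54 - 4.98) = -3.588%, loss ≈ 11795 × 3.588/100 ≈ 423.
Year 1992: gap = -2.3 × (9.7 - 4.98) = -10.856%, loss ≈ 11795 × 10.856/100 ≈ 1280.
Total lost output = 336 + 963 + 1321 + 423 + 1280 = 4323 billion.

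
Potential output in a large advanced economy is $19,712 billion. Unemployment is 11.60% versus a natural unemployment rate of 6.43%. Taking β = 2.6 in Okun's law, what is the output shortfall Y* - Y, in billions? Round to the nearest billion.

$2,650 billion

Output gap = -2.6 × (11.6 - 6.43) = -2.6 × 5.17 = -13.442%.
Actual GDP ≈ 19712 × 0.86558 ≈ 17062 billion, so the shortfall is 19712 - 17062 = 2650 billion.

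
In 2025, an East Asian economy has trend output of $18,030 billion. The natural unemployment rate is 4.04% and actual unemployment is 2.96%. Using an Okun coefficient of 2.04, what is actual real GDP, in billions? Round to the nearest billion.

$18,427 billion

Unemployment gap = 2.96 - 4.04 = -1.08 points, so the output gap is -2.04 × (-1.08) = 2.2032%.
Actual GDP = 18030 × (1 + 2.2032/100) = 18030 × 1.022032 ≈ 18427 billion.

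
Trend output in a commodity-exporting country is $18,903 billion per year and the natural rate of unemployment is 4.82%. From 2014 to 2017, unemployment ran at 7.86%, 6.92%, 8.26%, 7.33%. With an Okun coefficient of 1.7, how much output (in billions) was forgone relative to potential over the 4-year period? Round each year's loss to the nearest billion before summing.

Year 2014: gap = -1.7 × (7.86 - 4.82) = -5.168%, loss ≈ 18903 × 5.168/100 ≈ 977.
Year 2015: gap = -1.7 × (6.92 - 4.82) = -3.57%, loss ≈ 18903 × 3.57/100 ≈ 675.
Year 2016: gap = -1.7 × (8.26 - 4.82) = -5.848%, loss ≈ 18903 × 5.848/100 ≈ 1105.
Year 2017: gap = -1.7 × (7.33 - 4.82) = -4.267%, loss ≈ 18903 × 4.267/100 ≈ 807.
Total lost output = 977 + 675 + 1105 + 807 = 3564 billion.

$3,564 billion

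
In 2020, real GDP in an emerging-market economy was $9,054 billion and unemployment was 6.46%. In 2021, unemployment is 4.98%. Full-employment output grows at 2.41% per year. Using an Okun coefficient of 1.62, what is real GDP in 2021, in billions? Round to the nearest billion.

Δu = 4.98 - 6.46 = -1.48 points.
Okun's law (growth form): g_Y = g_Y* - β × Δu = 2.41 - 1.62 × (-1.48) = 2.41 + 2.3976 = 4.8076%.
Real GDP in the next year = 9054 × (1 + 4.8076/100) = 9054 × 1.048076 ≈ 9489 billion.

$9,489 billion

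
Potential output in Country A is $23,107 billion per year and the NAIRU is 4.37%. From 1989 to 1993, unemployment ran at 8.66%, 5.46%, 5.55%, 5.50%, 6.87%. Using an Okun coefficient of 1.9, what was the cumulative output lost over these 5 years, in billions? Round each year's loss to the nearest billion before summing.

$4,474 billion

Year 1989: gap = -1.9 × (8.66 - 4.37) = -8.151%, loss ≈ 23107 × 8.151/100 ≈ 1883.
Year 1990: gap = -1.9 × (5.46 - 4.37) = -2.071%, loss ≈ 23107 × 2.071/100 ≈ 479.
Year 1991: gap = -1.9 × (5.55 - 4.37) = -2.242%, loss ≈ 23107 × 2.242/100 ≈ 518.
Year 1992: gap = -1.9 × (5.5 - 4.37) = -2.147%, loss ≈ 23107 × 2.147/100 ≈ 496.
Year 1993: gap = -1.9 × (6.87 - 4.37) = -4.75%, loss ≈ 23107 × 4.75/100 ≈ 1098.
Total lost output = 1883 + 479 + 518 + 496 + 1098 = 4474 billion.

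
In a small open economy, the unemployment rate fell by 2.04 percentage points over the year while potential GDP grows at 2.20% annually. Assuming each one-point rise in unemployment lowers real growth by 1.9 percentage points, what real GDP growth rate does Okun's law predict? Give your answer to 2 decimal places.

6.08%

Growth-rate Okun's law: g_Y = g_Y* - β × Δu.
g_Y = 2.20 - 1.9 × (-2.04) = 2.2 + 3.876 = 6.076%, i.e. 6.08% to 2 d.p.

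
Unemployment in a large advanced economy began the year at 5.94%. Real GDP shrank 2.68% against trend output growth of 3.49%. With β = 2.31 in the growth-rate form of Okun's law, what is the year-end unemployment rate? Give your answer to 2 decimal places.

Growth-rate Okun's law: g_Y = g_Y* - β × Δu, so Δu = (g_Y* - g_Y)/β.
Δu = (3.49 + 2.68)/2.31 = 6.17/2.31 = 2.67 percentage points.
Year-end unemployment = 5.94 + 2.67 = 8.61%.

8.61%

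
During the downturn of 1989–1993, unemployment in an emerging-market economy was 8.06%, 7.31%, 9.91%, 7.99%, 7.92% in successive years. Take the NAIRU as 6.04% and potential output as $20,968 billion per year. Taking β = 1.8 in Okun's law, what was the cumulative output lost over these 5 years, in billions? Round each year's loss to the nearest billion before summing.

Year 1989: gap = -1.8 × (8.06 - 6.04) = -3.636%, loss ≈ 20968 × 3.636/100 ≈ 762.
Year 1990: gap = -1.8 × (7.31 - 6.04) = -2.286%, loss ≈ 20968 × 2.286/100 ≈ 479.
Year 1991: gap = -1.8 × (9.91 - 6.04) = -6.966%, loss ≈ 20968 × 6.966/100 ≈ 1461.
Year 1992: gap = -1.8 × (7.99 - 6.04) = -3.51%, loss ≈ 20968 × 3.51/100 ≈ 736.
Year 1993: gap = -1.8 × (7.92 - 6.04) = -3.384%, loss ≈ 20968 × 3.384/100 ≈ 710.
Total lost output = 762 + 479 + 1461 + 736 + 710 = 4148 billion.

$4,148 billion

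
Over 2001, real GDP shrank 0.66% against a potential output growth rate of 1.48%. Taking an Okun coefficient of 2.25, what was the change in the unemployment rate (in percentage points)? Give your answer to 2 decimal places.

Growth-rate Okun's law: g_Y = g_Y* - β × Δu, so Δu = (g_Y* - g_Y)/β.
Δu = (1.48 + 0.66)/2.25 = 2.14/2.25 = 0.95 percentage points.

0.95 percentage points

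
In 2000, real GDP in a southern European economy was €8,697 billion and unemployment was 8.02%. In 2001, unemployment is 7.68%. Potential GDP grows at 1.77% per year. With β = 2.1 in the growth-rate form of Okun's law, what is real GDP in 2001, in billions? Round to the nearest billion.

Δu = 7.68 - 8.02 = -0.34 points.
Okun's law (growth form): g_Y = g_Y* - β × Δu = 1.77 - 2.1 × (-0.34) = 1.77 + 0.714 = 2.484%.
Real GDP in the next year = 8697 × (1 + 2.484/100) = 8697 × 1.02484 ≈ 8913 billion.

€8,913 billion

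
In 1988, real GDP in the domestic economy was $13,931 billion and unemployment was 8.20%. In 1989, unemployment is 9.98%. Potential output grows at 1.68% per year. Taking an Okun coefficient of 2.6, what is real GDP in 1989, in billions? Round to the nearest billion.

$13,520 billion

Δu = 9.98 - 8.2 = 1.78 points.
Okun's law (growth form): g_Y = g_Y* - β × Δu = 1.68 - 2.6 × (1.78) = 1.68 - 4.628 = -2.948%.
Real GDP in the next year = 13931 × (1 - 2.948/100) = 13931 × 0.97052 ≈ 13520 billion.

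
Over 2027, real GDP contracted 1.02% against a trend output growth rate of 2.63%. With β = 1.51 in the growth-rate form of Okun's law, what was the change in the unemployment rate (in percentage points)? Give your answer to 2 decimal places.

2.42 percentage points

Growth-rate Okun's law: g_Y = g_Y* - β × Δu, so Δu = (g_Y* - g_Y)/β.
Δu = (2.63 + 1.02)/1.51 = 3.65/1.51 = 2.42 percentage points.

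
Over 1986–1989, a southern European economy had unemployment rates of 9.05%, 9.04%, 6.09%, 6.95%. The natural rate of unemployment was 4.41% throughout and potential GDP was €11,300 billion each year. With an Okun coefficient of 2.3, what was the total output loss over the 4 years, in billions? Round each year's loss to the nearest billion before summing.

Year 1986: gap = -2.3 × (9.05 - 4.41) = -10.672%, loss ≈ 11300 × 10.672/100 ≈ 1206.
Year 1987: gap = -2.3 × (9.04 - 4.41) = -10.649%, loss ≈ 11300 × 10.649/100 ≈ 1203.
Year 1988: gap = -2.3 × (6.09 - 4.41) = -3.864%, loss ≈ 11300 × 3.864/100 ≈ 437.
Year 1989: gap = -2.3 × (6.95 - 4.41) = -5.842%, loss ≈ 11300 × 5.842/100 ≈ 660.
Total lost output = 1206 + 1203 + 437 + 660 = 3506 billion.

€3,506 billion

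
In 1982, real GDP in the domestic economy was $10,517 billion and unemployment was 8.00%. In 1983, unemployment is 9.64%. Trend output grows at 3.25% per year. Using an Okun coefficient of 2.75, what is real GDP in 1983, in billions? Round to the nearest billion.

$10,384 billion

Δu = 9.64 - 8 = 1.64 points.
Okun's law (growth form): g_Y = g_Y* - β × Δu = 3.25 - 2.75 × (1.64) = 3.25 - 4.51 = -1.26%.
Real GDP in the next year = 10517 × (1 - 1.26/100) = 10517 × 0.9874 ≈ 10384 billion.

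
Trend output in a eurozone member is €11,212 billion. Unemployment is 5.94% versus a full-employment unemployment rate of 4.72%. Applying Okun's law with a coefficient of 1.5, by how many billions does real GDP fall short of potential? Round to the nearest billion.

€205 billion

Output gap = -1.5 × (5.94 - 4.72) = -1.5 × 1.22 = -1.83%.
Actual GDP ≈ 11212 × 0.9817 ≈ 11007 billion, so the shortfall is 11212 - 11007 = 205 billion.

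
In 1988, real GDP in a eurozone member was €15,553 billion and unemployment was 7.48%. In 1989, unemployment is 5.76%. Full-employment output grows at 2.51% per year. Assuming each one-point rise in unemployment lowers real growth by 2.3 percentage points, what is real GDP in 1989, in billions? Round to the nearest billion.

Δu = 5.76 - 7.48 = -1.72 points.
Okun's law (growth form): g_Y = g_Y* - β × Δu = 2.51 - 2.3 × (-1.72) = 2.51 + 3.956 = 6.466%.
Real GDP in the next year = 15553 × (1 + 6.466/100) = 15553 × 1.06466 ≈ 16559 billion.

€16,559 billion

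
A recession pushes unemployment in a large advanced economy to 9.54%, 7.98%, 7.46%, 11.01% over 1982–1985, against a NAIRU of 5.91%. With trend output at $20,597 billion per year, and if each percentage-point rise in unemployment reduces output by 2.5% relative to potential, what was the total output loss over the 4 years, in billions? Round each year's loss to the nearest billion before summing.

$6,359 billion

Year 1982: gap = -2.5 × (9.54 - 5.91) = -9.075%, loss ≈ 20597 × 9.075/100 ≈ 1869.
Year 1983: gap = -2.5 × (7.98 - 5.91) = -5.175%, loss ≈ 20597 × 5.175/100 ≈ 1066.
Year 1984: gap = -2.5 × (7.46 - 5.91) = -3.875%, loss ≈ 20597 × 3.875/100 ≈ 798.
Year 1985: gap = -2.5 × (11.01 - 5.91) = -12.75%, loss ≈ 20597 × 12.75/100 ≈ 2626.
Total lost output = 1869 + 1066 + 798 + 2626 = 6359 billion.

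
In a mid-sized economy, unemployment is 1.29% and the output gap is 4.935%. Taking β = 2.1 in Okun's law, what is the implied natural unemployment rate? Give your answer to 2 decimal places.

From Okun's law, u - u* = -(output gap)/β = -(4.935)/2.1 = -2.35 points.
So u* = 1.29 + 2.35 = 3.64%.

3.64%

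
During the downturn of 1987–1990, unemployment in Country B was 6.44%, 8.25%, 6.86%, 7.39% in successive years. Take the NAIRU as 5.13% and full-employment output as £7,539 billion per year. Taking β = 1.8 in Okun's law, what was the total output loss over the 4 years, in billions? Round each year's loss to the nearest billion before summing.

Year 1987: gap = -1.8 × (6.44 - 5.13) = -2.358%, loss ≈ 7539 × 2.358/100 ≈ 178.
Year 1988: gap = -1.8 × (8.25 - 5.13) = -5.616%, loss ≈ 7539 × 5.616/100 ≈ 423.
Year 1989: gap = -1.8 × (6.86 - 5.13) = -3.114%, loss ≈ 7539 × 3.114/100 ≈ 235.
Year 1990: gap = -1.8 × (7.39 - 5.13) = -4.068%, loss ≈ 7539 × 4.068/100 ≈ 307.
Total lost output = 178 + 423 + 235 + 307 = 1143 billion.

£1,143 billion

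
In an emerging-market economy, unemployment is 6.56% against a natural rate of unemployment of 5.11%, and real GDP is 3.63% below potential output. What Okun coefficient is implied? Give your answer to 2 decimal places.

Okun's law: output gap = -β × (u - u*).
-3.63 = -β × (6.56 - 5.11) = -β × 1.45, so β = 3.63/1.45 = 2.50.

β ≈ 2.50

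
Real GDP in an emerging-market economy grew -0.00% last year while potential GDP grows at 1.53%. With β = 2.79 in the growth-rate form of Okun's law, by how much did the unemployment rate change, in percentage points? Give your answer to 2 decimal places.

0.55 percentage points

Growth-rate Okun's law: g_Y = g_Y* - β × Δu, so Δu = (g_Y* - g_Y)/β.
Δu = (1.53 - 0)/2.79 = 1.53/2.79 = 0.55 percentage points.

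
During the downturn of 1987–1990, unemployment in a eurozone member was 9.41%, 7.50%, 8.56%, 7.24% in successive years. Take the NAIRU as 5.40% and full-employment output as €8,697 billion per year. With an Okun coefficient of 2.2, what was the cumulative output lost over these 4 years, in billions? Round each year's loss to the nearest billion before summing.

€2,126 billion

Year 1987: gap = -2.2 × (9.41 - 5.4) = -8.822%, loss ≈ 8697 × 8.822/100 ≈ 767.
Year 1988: gap = -2.2 × (7.5 - 5.4) = -4.62%, loss ≈ 8697 × 4.62/100 ≈ 402.
Year 1989: gap = -2.2 × (8.56 - 5.4) = -6.952%, loss ≈ 8697 × 6.952/100 ≈ 605.
Year 1990: gap = -2.2 × (7.24 - 5.4) = -4.048%, loss ≈ 8697 × 4.048/100 ≈ 352.
Total lost output = 767 + 402 + 605 + 352 = 2126 billion.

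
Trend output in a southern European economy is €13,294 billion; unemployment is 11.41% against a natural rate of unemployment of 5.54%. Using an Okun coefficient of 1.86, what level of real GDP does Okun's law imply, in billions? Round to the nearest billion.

€11,843 billion

Unemployment gap = 11.41 - 5.54 = 5.87 points, so the output gap is -1.86 × 5.87 = -10.9182%.
Actual GDP = 13294 × (1 - 10.9182/100) = 13294 × 0.890818 ≈ 11843 billion.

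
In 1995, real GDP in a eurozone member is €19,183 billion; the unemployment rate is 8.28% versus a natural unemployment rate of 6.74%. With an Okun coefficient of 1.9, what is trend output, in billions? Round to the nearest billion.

Unemployment gap = 8.28 - 6.74 = 1.54 points, so output gap = -1.9 × 1.54 = -2.926%.
Since Y = Y* × (1 + gap/100), Y* = 19183/0.97074 ≈ 19761 billion.

€19,761 billion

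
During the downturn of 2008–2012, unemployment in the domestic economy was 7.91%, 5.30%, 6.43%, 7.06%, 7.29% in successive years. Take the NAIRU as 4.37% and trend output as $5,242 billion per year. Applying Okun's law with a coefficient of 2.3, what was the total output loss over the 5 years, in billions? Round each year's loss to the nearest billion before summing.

$1,463 billion

Year 2008: gap = -2.3 × (7.91 - 4.37) = -8.142%, loss ≈ 5242 × 8.142/100 ≈ 427.
Year 2009: gap = -2.3 × (5.3 - 4.37) = -2.139%, loss ≈ 5242 × 2.139/100 ≈ 112.
Year 2010: gap = -2.3 × (6.43 - 4.37) = -4.738%, loss ≈ 5242 × 4.738/100 ≈ 248.
Year 2011: gap = -2.3 × (7.06 - 4.37) = -6.187%, loss ≈ 5242 × 6.187/100 ≈ 324.
Year 2012: gap = -2.3 × (7.29 - 4.37) = -6.716%, loss ≈ 5242 × 6.716/100 ≈ 352.
Total lost output = 427 + 112 + 248 + 324 + 352 = 1463 billion.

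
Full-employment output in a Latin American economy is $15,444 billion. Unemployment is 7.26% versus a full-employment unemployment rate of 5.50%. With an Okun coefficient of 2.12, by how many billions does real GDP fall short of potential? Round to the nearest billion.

Output gap = -2.12 × (7.26 - 5.5) = -2.12 × 1.76 = -3.7312%.
Actual GDP ≈ 15444 × 0.962688 ≈ 14868 billion, so the shortfall is 15444 - 14868 = 576 billion.

$576 billion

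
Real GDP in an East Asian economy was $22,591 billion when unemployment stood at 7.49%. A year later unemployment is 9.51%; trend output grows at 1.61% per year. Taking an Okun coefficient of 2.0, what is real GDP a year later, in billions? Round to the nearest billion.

$22,042 billion

Δu = 9.51 - 7.49 = 2.02 points.
Okun's law (growth form): g_Y = g_Y* - β × Δu = 1.61 - 2.0 × (2.02) = 1.61 - 4.04 = -2.43%.
Real GDP in the next year = 22591 × (1 - 2.43/100) = 22591 × 0.9757 ≈ 22042 billion.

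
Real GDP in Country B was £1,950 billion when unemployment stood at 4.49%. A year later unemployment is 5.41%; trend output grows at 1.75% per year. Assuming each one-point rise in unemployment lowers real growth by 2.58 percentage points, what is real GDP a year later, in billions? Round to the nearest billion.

£1,938 billion

Δu = 5.41 - 4.49 = 0.92 points.
Okun's law (growth form): g_Y = g_Y* - β × Δu = 1.75 - 2.58 × (0.92) = 1.75 - 2.3736 = -0.6236%.
Real GDP in the next year = 1950 × (1 - 0.6236/100) = 1950 × 0.993764 ≈ 1938 billion.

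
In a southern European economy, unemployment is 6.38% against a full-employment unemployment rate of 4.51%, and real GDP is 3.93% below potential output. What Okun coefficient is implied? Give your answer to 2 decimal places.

β ≈ 2.10

Okun's law: output gap = -β × (u - u*).
-3.93 = -β × (6.38 - 4.51) = -β × 1.87, so β = 3.93/1.87 = 2.10.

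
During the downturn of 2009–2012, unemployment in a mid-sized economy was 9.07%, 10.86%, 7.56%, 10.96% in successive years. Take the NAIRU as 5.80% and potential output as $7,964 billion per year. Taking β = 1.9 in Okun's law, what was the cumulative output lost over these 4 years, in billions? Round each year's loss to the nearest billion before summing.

$2,308 billion

Year 2009: gap = -1.9 × (9.07 - 5.8) = -6.213%, loss ≈ 7964 × 6.213/100 ≈ 495.
Year 2010: gap = -1.9 × (10.86 - 5.8) = -9.614%, loss ≈ 7964 × 9.614/100 ≈ 766.
Year 2011: gap = -1.9 × (7.56 - 5.8) = -3.344%, loss ≈ 7964 × 3.344/100 ≈ 266.
Year 2012: gap = -1.9 × (10.96 - 5.8) = -9.804%, loss ≈ 7964 × 9.804/100 ≈ 781.
Total lost output = 495 + 766 + 266 + 781 = 2308 billion.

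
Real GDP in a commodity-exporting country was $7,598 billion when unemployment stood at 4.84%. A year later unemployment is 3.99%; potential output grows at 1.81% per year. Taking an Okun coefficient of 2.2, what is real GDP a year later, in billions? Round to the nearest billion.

Δu = 3.99 - 4.84 = -0.85 points.
Okun's law (growth form): g_Y = g_Y* - β × Δu = 1.81 - 2.2 × (-0.85) = 1.81 + 1.87 = 3.68%.
Real GDP in the next year = 7598 × (1 + 3.68/100) = 7598 × 1.0368 ≈ 7878 billion.

$7,878 billion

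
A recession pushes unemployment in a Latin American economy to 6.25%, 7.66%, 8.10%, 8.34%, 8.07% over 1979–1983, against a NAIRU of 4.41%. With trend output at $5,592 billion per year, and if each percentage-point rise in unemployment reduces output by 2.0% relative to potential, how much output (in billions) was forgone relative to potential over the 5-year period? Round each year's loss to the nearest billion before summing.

Year 1979: gap = -2.0 × (6.25 - 4.41) = -3.68%, loss ≈ 5592 × 3.68/100 ≈ 206.
Year 1980: gap = -2.0 × (7.66 - 4.41) = -6.5%, loss ≈ 5592 × 6.5/100 ≈ 363.
Year 1981: gap = -2.0 × (8.1 - 4.41) = -7.38%, loss ≈ 5592 × 7.38/100 ≈ 413.
Year 1982: gap = -2.0 × (8.34 - 4.41) = -7.86%, loss ≈ 5592 × 7.86/100 ≈ 440.
Year 1983: gap = -2.0 × (8.07 - 4.41) = -7.32%, loss ≈ 5592 × 7.32/100 ≈ 409.
Total lost output = 206 + 363 + 413 + 440 + 409 = 1831 billion.

$1,831 billion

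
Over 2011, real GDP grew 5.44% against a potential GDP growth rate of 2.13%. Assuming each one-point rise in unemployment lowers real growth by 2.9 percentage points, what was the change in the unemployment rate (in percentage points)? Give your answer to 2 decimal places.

-1.14 percentage points

Growth-rate Okun's law: g_Y = g_Y* - β × Δu, so Δu = (g_Y* - g_Y)/β.
Δu = (2.13 - 5.44)/2.9 = -3.31/2.9 = -1.14 percentage points.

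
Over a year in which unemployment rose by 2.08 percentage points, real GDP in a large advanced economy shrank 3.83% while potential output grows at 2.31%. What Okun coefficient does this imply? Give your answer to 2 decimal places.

Growth form: g_Y = g_Y* - β × Δu, so β = (g_Y* - g_Y)/Δu.
β = (2.31 + 3.83)/2.08 = 6.14/2.08 = 2.95.

β ≈ 2.95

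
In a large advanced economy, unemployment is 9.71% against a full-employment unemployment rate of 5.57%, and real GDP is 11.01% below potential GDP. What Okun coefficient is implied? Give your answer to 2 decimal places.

Okun's law: output gap = -β × (u - u*).
-11.01 = -β × (9.71 - 5.57) = -β × 4.14, so β = 11.01/4.14 = 2.66.

β ≈ 2.66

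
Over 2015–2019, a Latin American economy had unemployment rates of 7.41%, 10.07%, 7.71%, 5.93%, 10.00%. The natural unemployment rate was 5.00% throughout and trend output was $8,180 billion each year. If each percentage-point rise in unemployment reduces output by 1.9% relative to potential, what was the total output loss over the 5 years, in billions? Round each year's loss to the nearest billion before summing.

Year 2015: gap = -1.9 × (7.41 - 5) = -4.579%, loss ≈ 8180 × 4.579/100 ≈ 375.
Year 2016: gap = -1.9 × (10.07 - 5) = -9.633%, loss ≈ 8180 × 9.633/100 ≈ 788.
Year 2017: gap = -1.9 × (7.71 - 5) = -5.149%, loss ≈ 8180 × 5.149/100 ≈ 421.
Year 2018: gap = -1.9 × (5.93 - 5) = -1.767%, loss ≈ 8180 × 1.767/100 ≈ 145.
Year 2019: gap = -1.9 × (10 - 5) = -9.5%, loss ≈ 8180 × 9.5/100 ≈ 777.
Total lost output = 375 + 788 + 421 + 145 + 777 = 2506 billion.

$2,506 billion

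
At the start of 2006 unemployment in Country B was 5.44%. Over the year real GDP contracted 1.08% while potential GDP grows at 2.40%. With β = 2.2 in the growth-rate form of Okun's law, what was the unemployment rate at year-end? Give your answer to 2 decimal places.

7.02%

Growth-rate Okun's law: g_Y = g_Y* - β × Δu, so Δu = (g_Y* - g_Y)/β.
Δu = (2.4 + 1.08)/2.2 = 3.48/2.2 = 1.58 percentage points.
Year-end unemployment = 5.44 + 1.58 = 7.02%.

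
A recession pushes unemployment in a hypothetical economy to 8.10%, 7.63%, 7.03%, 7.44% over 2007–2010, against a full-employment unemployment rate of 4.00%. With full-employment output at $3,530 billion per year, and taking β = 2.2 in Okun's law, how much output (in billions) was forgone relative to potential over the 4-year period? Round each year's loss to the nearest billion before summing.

$1,102 billion

Year 2007: gap = -2.2 × (8.1 - 4) = -9.02%, loss ≈ 3530 × 9.02/100 ≈ 318.
Year 2008: gap = -2.2 × (7.63 - 4) = -7.986%, loss ≈ 3530 × 7.986/100 ≈ 282.
Year 2009: gap = -2.2 × (7.03 - 4) = -6.666%, loss ≈ 3530 × 6.666/100 ≈ 235.
Year 2010: gap = -2.2 × (7.44 - 4) = -7.568%, loss ≈ 3530 × 7.568/100 ≈ 267.
Total lost output = 318 + 282 + 235 + 267 = 1102 billion.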